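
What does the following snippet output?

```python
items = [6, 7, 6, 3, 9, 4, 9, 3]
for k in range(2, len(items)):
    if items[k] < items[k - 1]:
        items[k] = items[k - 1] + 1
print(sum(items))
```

k=2: 6<7, items[2] = 7+1 = 8 → [6, 7, 8, 3, 9, 4, 9, 3]
k=3: 3<8, items[3] = 8+1 = 9 → [6, 7, 8, 9, 9, 4, 9, 3]
k=4: 9>=9, unchanged → [6, 7, 8, 9, 9, 4, 9, 3]
k=5: 4<9, items[5] = 9+1 = 10 → [6, 7, 8, 9, 9, 10, 9, 3]
k=6: 9<10, items[6] = 10+1 = 11 → [6, 7, 8, 9, 9, 10, 11, 3]
k=7: 3<11, items[7] = 11+1 = 12 → [6, 7, 8, 9, 9, 10, 11, 12]
sum = 72

72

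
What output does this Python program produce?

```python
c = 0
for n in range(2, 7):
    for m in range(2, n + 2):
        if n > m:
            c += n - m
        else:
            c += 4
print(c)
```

n=2,m=2: not 2>2, c = 0+4 = 4
n=2,m=3: not 2>3, c = 4+4 = 8
n=3,m=2: 3>2, c = 8+1 = 9
n=3,m=3: not 3>3, c = 9+4 = 13
n=3,m=4: not 3>4, c = 13+4 = 17
n=4,m=2: 4>2, c = 17+2 = 19
n=4,m=3: 4>3, c = 19+1 = 20
n=4,m=4: not 4>4, c = 20+4 = 24
n=4,m=5: not 4>5, c = 24+4 = 28
n=5,m=2: 5>2, c = 28+3 = 31
n=5,m=3: 5>3, c = 31+2 = 33
n=5,m=4: 5>4, c = 33+1 = 34
n=5,m=5: not 5>5, c = 34+4 = 38
n=5,m=6: not 5>6, c = 38+4 = 42
n=6,m=2: 6>2, c = 42+4 = 46
n=6,m=3: 6>3, c = 46+3 = 49
n=6,m=4: 6>4, c = 49+2 = 51
n=6,m=5: 6>5, c = 51+1 = 52
n=6,m=6: not 6>6, c = 52+4 = 56
n=6,m=7: not 6>7, c = 56+4 = 60

60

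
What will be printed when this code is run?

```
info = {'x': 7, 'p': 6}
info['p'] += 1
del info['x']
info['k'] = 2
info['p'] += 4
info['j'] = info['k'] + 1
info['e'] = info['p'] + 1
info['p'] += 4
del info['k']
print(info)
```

{'p': 15, 'j': 3, 'e': 12}

info['p'] = 6+1 = 7 → {'x': 7, 'p': 7}
del 'x' → {'p': 7}
info['k'] = 2 → {'p': 7, 'k': 2}
info['p'] = 7+4 = 11 → {'p': 11, 'k': 2}
info['j'] = info['k']+1 = 3 → {'p': 11, 'k': 2, 'j': 3}
info['e'] = info['p']+1 = 12 → {'p': 11, 'k': 2, 'j': 3, 'e': 12}
info['p'] = 11+4 = 15 → {'p': 15, 'k': 2, 'j': 3, 'e': 12}
del 'k' → {'p': 15, 'j': 3, 'e': 12}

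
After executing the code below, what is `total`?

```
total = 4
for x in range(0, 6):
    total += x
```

19

x=0: total = 4+0 = 4
x=1: total = 4+1 = 5
x=2: total = 5+2 = 7
x=3: total = 7+3 = 10
x=4: total = 10+4 = 14
x=5: total = 14+5 = 19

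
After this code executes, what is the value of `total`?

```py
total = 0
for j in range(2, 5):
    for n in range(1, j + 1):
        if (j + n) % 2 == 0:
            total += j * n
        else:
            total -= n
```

33

j=2,n=1: odd sum, total = 0-1 = -1
j=2,n=2: even sum, total = (-1)+4 = 3
j=3,n=1: even sum, total = 3+3 = 6
j=3,n=2: odd sum, total = 6-2 = 4
j=3,n=3: even sum, total = 4+9 = 13
j=4,n=1: odd sum, total = 13-1 = 12
j=4,n=2: even sum, total = 12+8 = 20
j=4,n=3: odd sum, total = 20-3 = 17
j=4,n=4: even sum, total = 17+16 = 33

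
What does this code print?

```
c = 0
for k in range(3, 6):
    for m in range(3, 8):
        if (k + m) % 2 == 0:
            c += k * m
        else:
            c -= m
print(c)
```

125

k=3,m=3: even sum, c = 0+9 = 9
k=3,m=4: odd sum, c = 9-4 = 5
k=3,m=5: even sum, c = 5+15 = 20
k=3,m=6: odd sum, c = 20-6 = 14
k=3,m=7: even sum, c = 14+21 = 35
k=4,m=3: odd sum, c = 35-3 = 32
k=4,m=4: even sum, c = 32+16 = 48
k=4,m=5: odd sum, c = 48-5 = 43
k=4,m=6: even sum, c = 43+24 = 67
k=4,m=7: odd sum, c = 67-7 = 60
k=5,m=3: even sum, c = 60+15 = 75
k=5,m=4: odd sum, c = 75-4 = 71
k=5,m=5: even sum, c = 71+25 = 96
k=5,m=6: odd sum, c = 96-6 = 90
k=5,m=7: even sum, c = 90+35 = 125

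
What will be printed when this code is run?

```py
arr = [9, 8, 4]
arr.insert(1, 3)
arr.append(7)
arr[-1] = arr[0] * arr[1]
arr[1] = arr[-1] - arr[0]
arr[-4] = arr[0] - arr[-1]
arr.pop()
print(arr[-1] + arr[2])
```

12

insert 3 at 1 → [9, 3, 8, 4]
append 7 → [9, 3, 8, 4, 7]
arr[-1] = arr[0]*arr[1] = 9*3 = 27 → [9, 3, 8, 4, 27]
arr[1] = arr[-1]-arr[0] = 27-9 = 18 → [9, 18, 8, 4, 27]
arr[-4] = arr[0]-arr[-1] = 9-27 = -18 → [9, -18, 8, 4, 27]
pop() removes 27 → [9, -18, 8, 4]
arr[-1]+arr[2] = 4+8 = 12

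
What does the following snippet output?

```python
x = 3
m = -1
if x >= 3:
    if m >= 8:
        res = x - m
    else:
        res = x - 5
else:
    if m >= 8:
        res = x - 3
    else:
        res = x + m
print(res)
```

-2

x=3, m=-1
x >= 3 is True; m >= 8 is False
→ res = x - 5 = -2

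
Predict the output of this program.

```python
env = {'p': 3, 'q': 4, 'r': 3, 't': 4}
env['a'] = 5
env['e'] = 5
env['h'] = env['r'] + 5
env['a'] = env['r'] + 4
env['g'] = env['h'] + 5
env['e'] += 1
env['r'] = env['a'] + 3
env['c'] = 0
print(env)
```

env['a'] = 5 → {'p': 3, 'q': 4, 'r': 3, 't': 4, 'a': 5}
env['e'] = 5 → {'p': 3, 'q': 4, 'r': 3, 't': 4, 'a': 5, 'e': 5}
env['h'] = env['r']+5 = 8 → {'p': 3, 'q': 4, 'r': 3, 't': 4, 'a': 5, 'e': 5, 'h': 8}
env['a'] = env['r']+4 = 7 → {'p': 3, 'q': 4, 'r': 3, 't': 4, 'a': 7, 'e': 5, 'h': 8}
env['g'] = env['h']+5 = 13 → {'p': 3, 'q': 4, 'r': 3, 't': 4, 'a': 7, 'e': 5, 'h': 8, 'g': 13}
env['e'] = 5+1 = 6 → {'p': 3, 'q': 4, 'r': 3, 't': 4, 'a': 7, 'e': 6, 'h': 8, 'g': 13}
env['r'] = env['a']+3 = 10 → {'p': 3, 'q': 4, 'r': 10, 't': 4, 'a': 7, 'e': 6, 'h': 8, 'g': 13}
env['c'] = 0 → {'p': 3, 'q': 4, 'r': 10, 't': 4, 'a': 7, 'e': 6, 'h': 8, 'g': 13, 'c': 0}

{'p': 3, 'q': 4, 'r': 10, 't': 4, 'a': 7, 'e': 6, 'h': 8, 'g': 13, 'c': 0}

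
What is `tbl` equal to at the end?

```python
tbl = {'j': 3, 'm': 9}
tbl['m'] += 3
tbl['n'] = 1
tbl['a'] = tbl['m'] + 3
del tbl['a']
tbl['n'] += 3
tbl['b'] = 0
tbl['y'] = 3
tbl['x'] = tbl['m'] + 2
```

{'j': 3, 'm': 12, 'n': 4, 'b': 0, 'y': 3, 'x': 14}

tbl['m'] = 9+3 = 12 → {'j': 3, 'm': 12}
tbl['n'] = 1 → {'j': 3, 'm': 12, 'n': 1}
tbl['a'] = tbl['m']+3 = 15 → {'j': 3, 'm': 12, 'n': 1, 'a': 15}
del 'a' → {'j': 3, 'm': 12, 'n': 1}
tbl['n'] = 1+3 = 4 → {'j': 3, 'm': 12, 'n': 4}
tbl['b'] = 0 → {'j': 3, 'm': 12, 'n': 4, 'b': 0}
tbl['y'] = 3 → {'j': 3, 'm': 12, 'n': 4, 'b': 0, 'y': 3}
tbl['x'] = tbl['m']+2 = 14 → {'j': 3, 'm': 12, 'n': 4, 'b': 0, 'y': 3, 'x': 14}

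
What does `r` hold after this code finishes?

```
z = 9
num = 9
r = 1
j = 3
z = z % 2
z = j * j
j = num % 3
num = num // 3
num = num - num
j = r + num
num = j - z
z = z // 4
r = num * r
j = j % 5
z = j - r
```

-8

z = 9%2 = 1
z = 3*3 = 9
j = 9%3 = 0
num = 9//3 = 3
num = 3-3 = 0
j = 1+0 = 1
num = 1-9 = -8
z = 9//4 = 2
r = (-8)*1 = -8
j = 1%5 = 1
z = 1-(-8) = 9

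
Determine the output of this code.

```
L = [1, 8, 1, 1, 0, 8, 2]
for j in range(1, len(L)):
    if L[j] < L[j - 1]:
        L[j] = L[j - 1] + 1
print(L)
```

[1, 8, 9, 10, 11, 12, 13]

j=1: 8>=1, unchanged → [1, 8, 1, 1, 0, 8, 2]
j=2: 1<8, L[2] = 8+1 = 9 → [1, 8, 9, 1, 0, 8, 2]
j=3: 1<9, L[3] = 9+1 = 10 → [1, 8, 9, 10, 0, 8, 2]
j=4: 0<10, L[4] = 10+1 = 11 → [1, 8, 9, 10, 11, 8, 2]
j=5: 8<11, L[5] = 11+1 = 12 → [1, 8, 9, 10, 11, 12, 2]
j=6: 2<12, L[6] = 12+1 = 13 → [1, 8, 9, 10, 11, 12, 13]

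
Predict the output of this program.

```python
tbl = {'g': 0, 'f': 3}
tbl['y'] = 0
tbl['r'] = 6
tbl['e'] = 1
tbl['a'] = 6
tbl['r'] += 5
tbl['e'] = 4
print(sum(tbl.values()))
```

24

tbl['y'] = 0 → {'g': 0, 'f': 3, 'y': 0}
tbl['r'] = 6 → {'g': 0, 'f': 3, 'y': 0, 'r': 6}
tbl['e'] = 1 → {'g': 0, 'f': 3, 'y': 0, 'r': 6, 'e': 1}
tbl['a'] = 6 → {'g': 0, 'f': 3, 'y': 0, 'r': 6, 'e': 1, 'a': 6}
tbl['r'] = 6+5 = 11 → {'g': 0, 'f': 3, 'y': 0, 'r': 11, 'e': 1, 'a': 6}
tbl['e'] = 4 → {'g': 0, 'f': 3, 'y': 0, 'r': 11, 'e': 4, 'a': 6}
sum of values = 24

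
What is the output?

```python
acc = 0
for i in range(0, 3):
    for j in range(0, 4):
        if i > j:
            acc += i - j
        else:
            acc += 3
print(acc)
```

i=0,j=0: not 0>0, acc = 0+3 = 3
i=0,j=1: not 0>1, acc = 3+3 = 6
i=0,j=2: not 0>2, acc = 6+3 = 9
i=0,j=3: not 0>3, acc = 9+3 = 12
i=1,j=0: 1>0, acc = 12+1 = 13
i=1,j=1: not 1>1, acc = 13+3 = 16
i=1,j=2: not 1>2, acc = 16+3 = 19
i=1,j=3: not 1>3, acc = 19+3 = 22
i=2,j=0: 2>0, acc = 22+2 = 24
i=2,j=1: 2>1, acc = 24+1 = 25
i=2,j=2: not 2>2, acc = 25+3 = 28
i=2,j=3: not 2>3, acc = 28+3 = 31

31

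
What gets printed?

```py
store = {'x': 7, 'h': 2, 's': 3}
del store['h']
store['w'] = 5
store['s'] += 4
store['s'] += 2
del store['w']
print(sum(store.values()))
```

del 'h' → {'x': 7, 's': 3}
store['w'] = 5 → {'x': 7, 's': 3, 'w': 5}
store['s'] = 3+4 = 7 → {'x': 7, 's': 7, 'w': 5}
store['s'] = 7+2 = 9 → {'x': 7, 's': 9, 'w': 5}
del 'w' → {'x': 7, 's': 9}
sum of values = 16

16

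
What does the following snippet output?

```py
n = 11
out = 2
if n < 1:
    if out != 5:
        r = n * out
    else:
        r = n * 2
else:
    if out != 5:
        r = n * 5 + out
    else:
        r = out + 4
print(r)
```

57

n=11, out=2
n < 1 is False; out != 5 is True
→ r = n * 5 + out = 57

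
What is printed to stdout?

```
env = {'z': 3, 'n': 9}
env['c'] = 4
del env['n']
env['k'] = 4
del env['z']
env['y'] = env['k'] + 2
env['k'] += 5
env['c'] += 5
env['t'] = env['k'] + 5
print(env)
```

env['c'] = 4 → {'z': 3, 'n': 9, 'c': 4}
del 'n' → {'z': 3, 'c': 4}
env['k'] = 4 → {'z': 3, 'c': 4, 'k': 4}
del 'z' → {'c': 4, 'k': 4}
env['y'] = env['k']+2 = 6 → {'c': 4, 'k': 4, 'y': 6}
env['k'] = 4+5 = 9 → {'c': 4, 'k': 9, 'y': 6}
env['c'] = 4+5 = 9 → {'c': 9, 'k': 9, 'y': 6}
env['t'] = env['k']+5 = 14 → {'c': 9, 'k': 9, 'y': 6, 't': 14}

{'c': 9, 'k': 9, 'y': 6, 't': 14}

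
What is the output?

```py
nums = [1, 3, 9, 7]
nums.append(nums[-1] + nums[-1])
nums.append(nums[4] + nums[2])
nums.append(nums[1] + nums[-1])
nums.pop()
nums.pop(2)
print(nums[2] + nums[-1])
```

append nums[-1]+nums[-1] = 7+7 = 14 → [1, 3, 9, 7, 14]
append nums[4]+nums[2] = 14+9 = 23 → [1, 3, 9, 7, 14, 23]
append nums[1]+nums[-1] = 3+23 = 26 → [1, 3, 9, 7, 14, 23, 26]
pop() removes 26 → [1, 3, 9, 7, 14, 23]
pop(2) removes 9 → [1, 3, 7, 14, 23]
nums[2]+nums[-1] = 7+23 = 30

30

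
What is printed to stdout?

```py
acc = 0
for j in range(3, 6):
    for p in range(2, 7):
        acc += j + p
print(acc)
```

120

j=3,p=2: acc = 0+5 = 5
j=3,p=3: acc = 5+6 = 11
j=3,p=4: acc = 11+7 = 18
j=3,p=5: acc = 18+8 = 26
j=3,p=6: acc = 26+9 = 35
j=4,p=2: acc = 35+6 = 41
j=4,p=3: acc = 41+7 = 48
j=4,p=4: acc = 48+8 = 56
j=4,p=5: acc = 56+9 = 65
j=4,p=6: acc = 65+10 = 75
j=5,p=2: acc = 75+7 = 82
j=5,p=3: acc = 82+8 = 90
j=5,p=4: acc = 90+9 = 99
j=5,p=5: acc = 99+10 = 109
j=5,p=6: acc = 109+11 = 120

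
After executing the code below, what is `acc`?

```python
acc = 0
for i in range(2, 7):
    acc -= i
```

-20

i=2: acc = 0-2 = -2
i=3: acc = (-2)-3 = -5
i=4: acc = (-5)-4 = -9
i=5: acc = (-9)-5 = -14
i=6: acc = (-14)-6 = -20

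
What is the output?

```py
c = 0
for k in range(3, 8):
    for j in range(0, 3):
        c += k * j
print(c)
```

75

k=3,j=0: c = 0+0 = 0
k=3,j=1: c = 0+3 = 3
k=3,j=2: c = 3+6 = 9
k=4,j=0: c = 9+0 = 9
k=4,j=1: c = 9+4 = 13
k=4,j=2: c = 13+8 = 21
k=5,j=0: c = 21+0 = 21
k=5,j=1: c = 21+5 = 26
k=5,j=2: c = 26+10 = 36
k=6,j=0: c = 36+0 = 36
k=6,j=1: c = 36+6 = 42
k=6,j=2: c = 42+12 = 54
k=7,j=0: c = 54+0 = 54
k=7,j=1: c = 54+7 = 61
k=7,j=2: c = 61+14 = 75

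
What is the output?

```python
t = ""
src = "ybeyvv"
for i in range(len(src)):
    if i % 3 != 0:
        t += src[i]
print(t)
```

bevv

i=0: skip
i=1: add 'b' → 'b'
i=2: add 'e' → 'be'
i=3: skip
i=4: add 'v' → 'bev'
i=5: add 'v' → 'bevv'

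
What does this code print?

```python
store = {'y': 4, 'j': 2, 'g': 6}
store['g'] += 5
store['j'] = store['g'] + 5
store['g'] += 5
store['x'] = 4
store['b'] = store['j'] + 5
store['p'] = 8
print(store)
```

store['g'] = 6+5 = 11 → {'y': 4, 'j': 2, 'g': 11}
store['j'] = store['g']+5 = 16 → {'y': 4, 'j': 16, 'g': 11}
store['g'] = 11+5 = 16 → {'y': 4, 'j': 16, 'g': 16}
store['x'] = 4 → {'y': 4, 'j': 16, 'g': 16, 'x': 4}
store['b'] = store['j']+5 = 21 → {'y': 4, 'j': 16, 'g': 16, 'x': 4, 'b': 21}
store['p'] = 8 → {'y': 4, 'j': 16, 'g': 16, 'x': 4, 'b': 21, 'p': 8}

{'y': 4, 'j': 16, 'g': 16, 'x': 4, 'b': 21, 'p': 8}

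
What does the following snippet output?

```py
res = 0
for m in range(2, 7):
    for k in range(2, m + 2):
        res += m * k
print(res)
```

m=2,k=2: res = 0+4 = 4
m=2,k=3: res = 4+6 = 10
m=3,k=2: res = 10+6 = 16
m=3,k=3: res = 16+9 = 25
m=3,k=4: res = 25+12 = 37
m=4,k=2: res = 37+8 = 45
m=4,k=3: res = 45+12 = 57
m=4,k=4: res = 57+16 = 73
m=4,k=5: res = 73+20 = 93
m=5,k=2: res = 93+10 = 103
m=5,k=3: res = 103+15 = 118
m=5,k=4: res = 118+20 = 138
m=5,k=5: res = 138+25 = 163
m=5,k=6: res = 163+30 = 193
m=6,k=2: res = 193+12 = 205
m=6,k=3: res = 205+18 = 223
m=6,k=4: res = 223+24 = 247
m=6,k=5: res = 247+30 = 277
m=6,k=6: res = 277+36 = 313
m=6,k=7: res = 313+42 = 355

355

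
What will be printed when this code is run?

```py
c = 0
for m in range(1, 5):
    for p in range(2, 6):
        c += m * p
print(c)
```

m=1,p=2: c = 0+2 = 2
m=1,p=3: c = 2+3 = 5
m=1,p=4: c = 5+4 = 9
m=1,p=5: c = 9+5 = 14
m=2,p=2: c = 14+4 = 18
m=2,p=3: c = 18+6 = 24
m=2,p=4: c = 24+8 = 32
m=2,p=5: c = 32+10 = 42
m=3,p=2: c = 42+6 = 48
m=3,p=3: c = 48+9 = 57
m=3,p=4: c = 57+12 = 69
m=3,p=5: c = 69+15 = 84
m=4,p=2: c = 84+8 = 92
m=4,p=3: c = 92+12 = 104
m=4,p=4: c = 104+16 = 120
m=4,p=5: c = 120+20 = 140

140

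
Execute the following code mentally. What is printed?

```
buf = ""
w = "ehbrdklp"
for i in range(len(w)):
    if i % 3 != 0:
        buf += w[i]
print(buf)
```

i=0: skip
i=1: add 'h' → 'h'
i=2: add 'b' → 'hb'
i=3: skip
i=4: add 'd' → 'hbd'
i=5: add 'k' → 'hbdk'
i=6: skip
i=7: add 'p' → 'hbdkp'

hbdkp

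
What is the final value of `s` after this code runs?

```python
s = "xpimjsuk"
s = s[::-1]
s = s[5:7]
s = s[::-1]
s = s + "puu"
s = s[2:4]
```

'pu'

reverse → 'kusjmipx'
slice [5:7] → 'ip'
reverse → 'pi'
+ 'puu' → 'pipuu'
slice [2:4] → 'pu'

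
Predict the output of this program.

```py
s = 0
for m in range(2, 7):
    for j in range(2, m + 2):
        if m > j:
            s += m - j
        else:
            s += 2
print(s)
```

40

m=2,j=2: not 2>2, s = 0+2 = 2
m=2,j=3: not 2>3, s = 2+2 = 4
m=3,j=2: 3>2, s = 4+1 = 5
m=3,j=3: not 3>3, s = 5+2 = 7
m=3,j=4: not 3>4, s = 7+2 = 9
m=4,j=2: 4>2, s = 9+2 = 11
m=4,j=3: 4>3, s = 11+1 = 12
m=4,j=4: not 4>4, s = 12+2 = 14
m=4,j=5: not 4>5, s = 14+2 = 16
m=5,j=2: 5>2, s = 16+3 = 19
m=5,j=3: 5>3, s = 19+2 = 21
m=5,j=4: 5>4, s = 21+1 = 22
m=5,j=5: not 5>5, s = 22+2 = 24
m=5,j=6: not 5>6, s = 24+2 = 26
m=6,j=2: 6>2, s = 26+4 = 30
m=6,j=3: 6>3, s = 30+3 = 33
m=6,j=4: 6>4, s = 33+2 = 35
m=6,j=5: 6>5, s = 35+1 = 36
m=6,j=6: not 6>6, s = 36+2 = 38
m=6,j=7: not 6>7, s = 38+2 = 40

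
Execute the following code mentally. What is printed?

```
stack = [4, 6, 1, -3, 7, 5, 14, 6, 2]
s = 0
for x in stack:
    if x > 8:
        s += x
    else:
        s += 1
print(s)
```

x=4: not >8, s = 0+1 = 1
x=6: not >8, s = 1+1 = 2
x=1: not >8, s = 2+1 = 3
x=-3: not >8, s = 3+1 = 4
x=7: not >8, s = 4+1 = 5
x=5: not >8, s = 5+1 = 6
x=14: >8, s = 6+14 = 20
x=6: not >8, s = 20+1 = 21
x=2: not >8, s = 21+1 = 22

22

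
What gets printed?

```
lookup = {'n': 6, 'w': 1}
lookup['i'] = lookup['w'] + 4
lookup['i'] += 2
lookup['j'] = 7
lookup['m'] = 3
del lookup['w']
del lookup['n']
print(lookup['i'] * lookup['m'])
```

21

lookup['i'] = lookup['w']+4 = 5 → {'n': 6, 'w': 1, 'i': 5}
lookup['i'] = 5+2 = 7 → {'n': 6, 'w': 1, 'i': 7}
lookup['j'] = 7 → {'n': 6, 'w': 1, 'i': 7, 'j': 7}
lookup['m'] = 3 → {'n': 6, 'w': 1, 'i': 7, 'j': 7, 'm': 3}
del 'w' → {'n': 6, 'i': 7, 'j': 7, 'm': 3}
del 'n' → {'i': 7, 'j': 7, 'm': 3}
lookup['i']*lookup['m'] = 7*3 = 21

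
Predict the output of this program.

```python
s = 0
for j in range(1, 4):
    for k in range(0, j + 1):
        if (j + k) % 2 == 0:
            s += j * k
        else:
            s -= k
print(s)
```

14

j=1,k=0: odd sum, s = 0-0 = 0
j=1,k=1: even sum, s = 0+1 = 1
j=2,k=0: even sum, s = 1+0 = 1
j=2,k=1: odd sum, s = 1-1 = 0
j=2,k=2: even sum, s = 0+4 = 4
j=3,k=0: odd sum, s = 4-0 = 4
j=3,k=1: even sum, s = 4+3 = 7
j=3,k=2: odd sum, s = 7-2 = 5
j=3,k=3: even sum, s = 5+9 = 14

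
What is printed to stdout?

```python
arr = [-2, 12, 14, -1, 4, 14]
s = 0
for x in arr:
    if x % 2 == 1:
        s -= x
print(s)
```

1

x=-2: not odd
x=12: not odd
x=14: not odd
x=-1: odd, s = 0-(-1) = 1
x=4: not odd
x=14: not odd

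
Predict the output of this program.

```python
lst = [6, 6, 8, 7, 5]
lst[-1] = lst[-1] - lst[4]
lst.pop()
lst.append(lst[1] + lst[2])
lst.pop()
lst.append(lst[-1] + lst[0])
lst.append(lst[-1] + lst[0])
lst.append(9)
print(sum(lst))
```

lst[-1] = lst[-1]-lst[4] = 5-5 = 0 → [6, 6, 8, 7, 0]
pop() removes 0 → [6, 6, 8, 7]
append lst[1]+lst[2] = 6+8 = 14 → [6, 6, 8, 7, 14]
pop() removes 14 → [6, 6, 8, 7]
append lst[-1]+lst[0] = 7+6 = 13 → [6, 6, 8, 7, 13]
append lst[-1]+lst[0] = 13+6 = 19 → [6, 6, 8, 7, 13, 19]
append 9 → [6, 6, 8, 7, 13, 19, 9]
sum = 68

68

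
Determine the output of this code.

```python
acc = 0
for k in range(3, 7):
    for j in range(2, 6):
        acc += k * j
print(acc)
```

252

k=3,j=2: acc = 0+6 = 6
k=3,j=3: acc = 6+9 = 15
k=3,j=4: acc = 15+12 = 27
k=3,j=5: acc = 27+15 = 42
k=4,j=2: acc = 42+8 = 50
k=4,j=3: acc = 50+12 = 62
k=4,j=4: acc = 62+16 = 78
k=4,j=5: acc = 78+20 = 98
k=5,j=2: acc = 98+10 = 108
k=5,j=3: acc = 108+15 = 123
k=5,j=4: acc = 123+20 = 143
k=5,j=5: acc = 143+25 = 168
k=6,j=2: acc = 168+12 = 180
k=6,j=3: acc = 180+18 = 198
k=6,j=4: acc = 198+24 = 222
k=6,j=5: acc = 222+30 = 252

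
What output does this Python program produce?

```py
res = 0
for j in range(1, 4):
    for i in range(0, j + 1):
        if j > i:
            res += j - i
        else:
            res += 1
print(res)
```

13

j=1,i=0: 1>0, res = 0+1 = 1
j=1,i=1: not 1>1, res = 1+1 = 2
j=2,i=0: 2>0, res = 2+2 = 4
j=2,i=1: 2>1, res = 4+1 = 5
j=2,i=2: not 2>2, res = 5+1 = 6
j=3,i=0: 3>0, res = 6+3 = 9
j=3,i=1: 3>1, res = 9+2 = 11
j=3,i=2: 3>2, res = 11+1 = 12
j=3,i=3: not 3>3, res = 12+1 = 13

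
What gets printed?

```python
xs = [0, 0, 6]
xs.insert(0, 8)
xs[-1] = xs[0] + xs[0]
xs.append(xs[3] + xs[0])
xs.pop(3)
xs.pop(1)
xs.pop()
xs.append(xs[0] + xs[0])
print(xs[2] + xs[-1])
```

32

insert 8 at 0 → [8, 0, 0, 6]
xs[-1] = xs[0]+xs[0] = 8+8 = 16 → [8, 0, 0, 16]
append xs[3]+xs[0] = 16+8 = 24 → [8, 0, 0, 16, 24]
pop(3) removes 16 → [8, 0, 0, 24]
pop(1) removes 0 → [8, 0, 24]
pop() removes 24 → [8, 0]
append xs[0]+xs[0] = 8+8 = 16 → [8, 0, 16]
xs[2]+xs[-1] = 16+16 = 32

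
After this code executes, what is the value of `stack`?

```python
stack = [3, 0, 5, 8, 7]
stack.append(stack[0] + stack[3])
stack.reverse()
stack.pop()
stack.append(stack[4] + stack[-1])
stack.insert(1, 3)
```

[11, 3, 7, 8, 5, 0, 0]

append stack[0]+stack[3] = 3+8 = 11 → [3, 0, 5, 8, 7, 11]
reverse → [11, 7, 8, 5, 0, 3]
pop() removes 3 → [11, 7, 8, 5, 0]
append stack[4]+stack[-1] = 0+0 = 0 → [11, 7, 8, 5, 0, 0]
insert 3 at 1 → [11, 3, 7, 8, 5, 0, 0]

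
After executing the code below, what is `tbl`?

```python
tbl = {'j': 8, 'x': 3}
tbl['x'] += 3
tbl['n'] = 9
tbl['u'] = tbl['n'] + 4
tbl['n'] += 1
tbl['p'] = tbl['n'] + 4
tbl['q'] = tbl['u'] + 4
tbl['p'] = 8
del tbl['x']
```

{'j': 8, 'n': 10, 'u': 13, 'p': 8, 'q': 17}

tbl['x'] = 3+3 = 6 → {'j': 8, 'x': 6}
tbl['n'] = 9 → {'j': 8, 'x': 6, 'n': 9}
tbl['u'] = tbl['n']+4 = 13 → {'j': 8, 'x': 6, 'n': 9, 'u': 13}
tbl['n'] = 9+1 = 10 → {'j': 8, 'x': 6, 'n': 10, 'u': 13}
tbl['p'] = tbl['n']+4 = 14 → {'j': 8, 'x': 6, 'n': 10, 'u': 13, 'p': 14}
tbl['q'] = tbl['u']+4 = 17 → {'j': 8, 'x': 6, 'n': 10, 'u': 13, 'p': 14, 'q': 17}
tbl['p'] = 8 → {'j': 8, 'x': 6, 'n': 10, 'u': 13, 'p': 8, 'q': 17}
del 'x' → {'j': 8, 'n': 10, 'u': 13, 'p': 8, 'q': 17}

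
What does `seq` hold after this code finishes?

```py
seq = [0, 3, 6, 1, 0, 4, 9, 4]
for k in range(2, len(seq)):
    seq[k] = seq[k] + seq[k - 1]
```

[0, 3, 9, 10, 10, 14, 23, 27]

k=2: seq[2] = 6+3 = 9 → [0, 3, 9, 1, 0, 4, 9, 4]
k=3: seq[3] = 1+9 = 10 → [0, 3, 9, 10, 0, 4, 9, 4]
k=4: seq[4] = 0+10 = 10 → [0, 3, 9, 10, 10, 4, 9, 4]
k=5: seq[5] = 4+10 = 14 → [0, 3, 9, 10, 10, 14, 9, 4]
k=6: seq[6] = 9+14 = 23 → [0, 3, 9, 10, 10, 14, 23, 4]
k=7: seq[7] = 4+23 = 27 → [0, 3, 9, 10, 10, 14, 23, 27]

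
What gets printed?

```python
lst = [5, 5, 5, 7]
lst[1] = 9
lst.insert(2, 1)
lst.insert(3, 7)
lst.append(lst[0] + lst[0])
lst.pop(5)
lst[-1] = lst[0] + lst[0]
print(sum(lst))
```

lst[1] = 9 → [5, 9, 5, 7]
insert 1 at 2 → [5, 9, 1, 5, 7]
insert 7 at 3 → [5, 9, 1, 7, 5, 7]
append lst[0]+lst[0] = 5+5 = 10 → [5, 9, 1, 7, 5, 7, 10]
pop(5) removes 7 → [5, 9, 1, 7, 5, 10]
lst[-1] = lst[0]+lst[0] = 5+5 = 10 → [5, 9, 1, 7, 5, 10]
sum = 37

37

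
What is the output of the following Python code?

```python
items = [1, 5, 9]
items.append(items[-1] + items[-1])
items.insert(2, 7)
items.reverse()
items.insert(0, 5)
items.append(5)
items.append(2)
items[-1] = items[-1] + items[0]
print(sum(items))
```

append items[-1]+items[-1] = 9+9 = 18 → [1, 5, 9, 18]
insert 7 at 2 → [1, 5, 7, 9, 18]
reverse → [18, 9, 7, 5, 1]
insert 5 at 0 → [5, 18, 9, 7, 5, 1]
append 5 → [5, 18, 9, 7, 5, 1, 5]
append 2 → [5, 18, 9, 7, 5, 1, 5, 2]
items[-1] = items[-1]+items[0] = 2+5 = 7 → [5, 18, 9, 7, 5, 1, 5, 7]
sum = 57

57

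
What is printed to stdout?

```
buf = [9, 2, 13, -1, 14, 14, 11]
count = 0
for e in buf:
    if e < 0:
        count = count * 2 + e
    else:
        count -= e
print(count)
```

-88

e=9: not <0, count = 0-9 = -9
e=2: not <0, count = (-9)-2 = -11
e=13: not <0, count = (-11)-13 = -24
e=-1: <0, count = (-24)*2+(-1) = -49
e=14: not <0, count = (-49)-14 = -63
e=14: not <0, count = (-63)-14 = -77
e=11: not <0, count = (-77)-11 = -88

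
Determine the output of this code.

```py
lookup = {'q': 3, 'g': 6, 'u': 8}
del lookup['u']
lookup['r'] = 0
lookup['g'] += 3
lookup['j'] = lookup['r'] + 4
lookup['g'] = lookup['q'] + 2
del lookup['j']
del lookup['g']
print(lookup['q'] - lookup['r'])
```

del 'u' → {'q': 3, 'g': 6}
lookup['r'] = 0 → {'q': 3, 'g': 6, 'r': 0}
lookup['g'] = 6+3 = 9 → {'q': 3, 'g': 9, 'r': 0}
lookup['j'] = lookup['r']+4 = 4 → {'q': 3, 'g': 9, 'r': 0, 'j': 4}
lookup['g'] = lookup['q']+2 = 5 → {'q': 3, 'g': 5, 'r': 0, 'j': 4}
del 'j' → {'q': 3, 'g': 5, 'r': 0}
del 'g' → {'q': 3, 'r': 0}
lookup['q']-lookup['r'] = 3-0 = 3

3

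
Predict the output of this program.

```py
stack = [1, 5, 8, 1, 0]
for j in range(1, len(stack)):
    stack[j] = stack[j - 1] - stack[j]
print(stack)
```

[1, -4, -12, -13, -13]

j=1: stack[1] = 1-5 = -4 → [1, -4, 8, 1, 0]
j=2: stack[2] = (-4)-8 = -12 → [1, -4, -12, 1, 0]
j=3: stack[3] = (-12)-1 = -13 → [1, -4, -12, -13, 0]
j=4: stack[4] = (-13)-0 = -13 → [1, -4, -12, -13, -13]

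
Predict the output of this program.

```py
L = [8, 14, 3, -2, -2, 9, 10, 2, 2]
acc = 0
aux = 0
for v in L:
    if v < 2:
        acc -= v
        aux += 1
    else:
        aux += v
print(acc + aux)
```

v=8: not <2; aux=8
v=14: not <2; aux=22
v=3: not <2; aux=25
v=-2: <2, acc = 0-(-2) = 2; aux=26
v=-2: <2, acc = 2-(-2) = 4; aux=27
v=9: not <2; aux=36
v=10: not <2; aux=46
v=2: not <2; aux=48
v=2: not <2; aux=50
acc+aux = 4+50 = 54

54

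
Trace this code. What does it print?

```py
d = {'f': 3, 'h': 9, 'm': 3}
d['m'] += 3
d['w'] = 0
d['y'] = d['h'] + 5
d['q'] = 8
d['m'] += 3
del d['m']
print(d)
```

{'f': 3, 'h': 9, 'w': 0, 'y': 14, 'q': 8}

d['m'] = 3+3 = 6 → {'f': 3, 'h': 9, 'm': 6}
d['w'] = 0 → {'f': 3, 'h': 9, 'm': 6, 'w': 0}
d['y'] = d['h']+5 = 14 → {'f': 3, 'h': 9, 'm': 6, 'w': 0, 'y': 14}
d['q'] = 8 → {'f': 3, 'h': 9, 'm': 6, 'w': 0, 'y': 14, 'q': 8}
d['m'] = 6+3 = 9 → {'f': 3, 'h': 9, 'm': 9, 'w': 0, 'y': 14, 'q': 8}
del 'm' → {'f': 3, 'h': 9, 'w': 0, 'y': 14, 'q': 8}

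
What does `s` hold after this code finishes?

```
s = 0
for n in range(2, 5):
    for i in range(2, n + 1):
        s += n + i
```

36

n=2,i=2: s = 0+4 = 4
n=3,i=2: s = 4+5 = 9
n=3,i=3: s = 9+6 = 15
n=4,i=2: s = 15+6 = 21
n=4,i=3: s = 21+7 = 28
n=4,i=4: s = 28+8 = 36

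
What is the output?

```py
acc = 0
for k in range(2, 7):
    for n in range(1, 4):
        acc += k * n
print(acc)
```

120

k=2,n=1: acc = 0+2 = 2
k=2,n=2: acc = 2+4 = 6
k=2,n=3: acc = 6+6 = 12
k=3,n=1: acc = 12+3 = 15
k=3,n=2: acc = 15+6 = 21
k=3,n=3: acc = 21+9 = 30
k=4,n=1: acc = 30+4 = 34
k=4,n=2: acc = 34+8 = 42
k=4,n=3: acc = 42+12 = 54
k=5,n=1: acc = 54+5 = 59
k=5,n=2: acc = 59+10 = 69
k=5,n=3: acc = 69+15 = 84
k=6,n=1: acc = 84+6 = 90
k=6,n=2: acc = 90+12 = 102
k=6,n=3: acc = 102+18 = 120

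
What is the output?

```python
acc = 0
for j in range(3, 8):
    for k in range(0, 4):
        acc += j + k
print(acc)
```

130

j=3,k=0: acc = 0+3 = 3
j=3,k=1: acc = 3+4 = 7
j=3,k=2: acc = 7+5 = 12
j=3,k=3: acc = 12+6 = 18
j=4,k=0: acc = 18+4 = 22
j=4,k=1: acc = 22+5 = 27
j=4,k=2: acc = 27+6 = 33
j=4,k=3: acc = 33+7 = 40
j=5,k=0: acc = 40+5 = 45
j=5,k=1: acc = 45+6 = 51
j=5,k=2: acc = 51+7 = 58
j=5,k=3: acc = 58+8 = 66
j=6,k=0: acc = 66+6 = 72
j=6,k=1: acc = 72+7 = 79
j=6,k=2: acc = 79+8 = 87
j=6,k=3: acc = 87+9 = 96
j=7,k=0: acc = 96+7 = 103
j=7,k=1: acc = 103+8 = 111
j=7,k=2: acc = 111+9 = 120
j=7,k=3: acc = 120+10 = 130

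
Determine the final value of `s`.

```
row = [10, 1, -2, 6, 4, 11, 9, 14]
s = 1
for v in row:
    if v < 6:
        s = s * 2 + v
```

v=10: not <6
v=1: <6, s = 1*2+1 = 3
v=-2: <6, s = 3*2+(-2) = 4
v=6: not <6
v=4: <6, s = 4*2+4 = 12
v=11: not <6
v=9: not <6
v=14: not <6

12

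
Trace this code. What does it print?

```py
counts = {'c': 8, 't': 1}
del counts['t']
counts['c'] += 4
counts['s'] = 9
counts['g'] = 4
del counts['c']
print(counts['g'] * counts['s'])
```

36

del 't' → {'c': 8}
counts['c'] = 8+4 = 12 → {'c': 12}
counts['s'] = 9 → {'c': 12, 's': 9}
counts['g'] = 4 → {'c': 12, 's': 9, 'g': 4}
del 'c' → {'s': 9, 'g': 4}
counts['g']*counts['s'] = 4*9 = 36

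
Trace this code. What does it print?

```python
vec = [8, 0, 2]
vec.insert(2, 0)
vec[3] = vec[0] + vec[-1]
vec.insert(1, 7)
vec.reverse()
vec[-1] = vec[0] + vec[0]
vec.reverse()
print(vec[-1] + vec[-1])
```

insert 0 at 2 → [8, 0, 0, 2]
vec[3] = vec[0]+vec[-1] = 8+2 = 10 → [8, 0, 0, 10]
insert 7 at 1 → [8, 7, 0, 0, 10]
reverse → [10, 0, 0, 7, 8]
vec[-1] = vec[0]+vec[0] = 10+10 = 20 → [10, 0, 0, 7, 20]
reverse → [20, 7, 0, 0, 10]
vec[-1]+vec[-1] = 10+10 = 20

20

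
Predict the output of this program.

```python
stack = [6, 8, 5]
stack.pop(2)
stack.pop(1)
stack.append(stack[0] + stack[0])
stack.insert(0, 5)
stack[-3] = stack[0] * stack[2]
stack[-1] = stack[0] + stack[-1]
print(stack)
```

[60, 6, 72]

pop(2) removes 5 → [6, 8]
pop(1) removes 8 → [6]
append stack[0]+stack[0] = 6+6 = 12 → [6, 12]
insert 5 at 0 → [5, 6, 12]
stack[-3] = stack[0]*stack[2] = 5*12 = 60 → [60, 6, 12]
stack[-1] = stack[0]+stack[-1] = 60+12 = 72 → [60, 6, 72]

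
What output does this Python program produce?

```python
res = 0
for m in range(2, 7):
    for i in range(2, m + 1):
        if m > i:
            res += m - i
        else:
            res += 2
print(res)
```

30

m=2,i=2: not 2>2, res = 0+2 = 2
m=3,i=2: 3>2, res = 2+1 = 3
m=3,i=3: not 3>3, res = 3+2 = 5
m=4,i=2: 4>2, res = 5+2 = 7
m=4,i=3: 4>3, res = 7+1 = 8
m=4,i=4: not 4>4, res = 8+2 = 10
m=5,i=2: 5>2, res = 10+3 = 13
m=5,i=3: 5>3, res = 13+2 = 15
m=5,i=4: 5>4, res = 15+1 = 16
m=5,i=5: not 5>5, res = 16+2 = 18
m=6,i=2: 6>2, res = 18+4 = 22
m=6,i=3: 6>3, res = 22+3 = 25
m=6,i=4: 6>4, res = 25+2 = 27
m=6,i=5: 6>5, res = 27+1 = 28
m=6,i=6: not 6>6, res = 28+2 = 30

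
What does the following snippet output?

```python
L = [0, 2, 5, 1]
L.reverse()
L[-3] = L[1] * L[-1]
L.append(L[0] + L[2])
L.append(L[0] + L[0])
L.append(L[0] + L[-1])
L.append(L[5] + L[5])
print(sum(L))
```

15

reverse → [1, 5, 2, 0]
L[-3] = L[1]*L[-1] = 5*0 = 0 → [1, 0, 2, 0]
append L[0]+L[2] = 1+2 = 3 → [1, 0, 2, 0, 3]
append L[0]+L[0] = 1+1 = 2 → [1, 0, 2, 0, 3, 2]
append L[0]+L[-1] = 1+2 = 3 → [1, 0, 2, 0, 3, 2, 3]
append L[5]+L[5] = 2+2 = 4 → [1, 0, 2, 0, 3, 2, 3, 4]
sum = 15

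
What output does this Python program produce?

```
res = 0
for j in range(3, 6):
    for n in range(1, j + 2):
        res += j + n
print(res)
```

j=3,n=1: res = 0+4 = 4
j=3,n=2: res = 4+5 = 9
j=3,n=3: res = 9+6 = 15
j=3,n=4: res = 15+7 = 22
j=4,n=1: res = 22+5 = 27
j=4,n=2: res = 27+6 = 33
j=4,n=3: res = 33+7 = 40
j=4,n=4: res = 40+8 = 48
j=4,n=5: res = 48+9 = 57
j=5,n=1: res = 57+6 = 63
j=5,n=2: res = 63+7 = 70
j=5,n=3: res = 70+8 = 78
j=5,n=4: res = 78+9 = 87
j=5,n=5: res = 87+10 = 97
j=5,n=6: res = 97+11 = 108

108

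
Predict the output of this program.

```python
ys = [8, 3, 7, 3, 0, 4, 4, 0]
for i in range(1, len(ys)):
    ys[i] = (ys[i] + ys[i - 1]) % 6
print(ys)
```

i=1: ys[1] = (3+8)%6 = 5 → [8, 5, 7, 3, 0, 4, 4, 0]
i=2: ys[2] = (7+5)%6 = 0 → [8, 5, 0, 3, 0, 4, 4, 0]
i=3: ys[3] = (3+0)%6 = 3 → [8, 5, 0, 3, 0, 4, 4, 0]
i=4: ys[4] = (0+3)%6 = 3 → [8, 5, 0, 3, 3, 4, 4, 0]
i=5: ys[5] = (4+3)%6 = 1 → [8, 5, 0, 3, 3, 1, 4, 0]
i=6: ys[6] = (4+1)%6 = 5 → [8, 5, 0, 3, 3, 1, 5, 0]
i=7: ys[7] = (0+5)%6 = 5 → [8, 5, 0, 3, 3, 1, 5, 5]

[8, 5, 0, 3, 3, 1, 5, 5]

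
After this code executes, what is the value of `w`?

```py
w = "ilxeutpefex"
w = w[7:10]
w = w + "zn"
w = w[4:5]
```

slice [7:10] → 'efe'
+ 'zn' → 'efezn'
slice [4:5] → 'n'

'n'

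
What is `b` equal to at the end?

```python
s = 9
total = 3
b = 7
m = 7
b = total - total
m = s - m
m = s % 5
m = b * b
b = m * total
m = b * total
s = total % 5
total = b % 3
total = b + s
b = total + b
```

b = 3-3 = 0
m = 9-7 = 2
m = 9%5 = 4
m = 0*0 = 0
b = 0*3 = 0
m = 0*3 = 0
s = 3%5 = 3
total = 0%3 = 0
total = 0+3 = 3
b = 3+0 = 3

3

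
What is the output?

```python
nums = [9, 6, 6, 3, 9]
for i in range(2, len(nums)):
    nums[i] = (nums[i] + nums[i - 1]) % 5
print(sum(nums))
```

21

i=2: nums[2] = (6+6)%5 = 2 → [9, 6, 2, 3, 9]
i=3: nums[3] = (3+2)%5 = 0 → [9, 6, 2, 0, 9]
i=4: nums[4] = (9+0)%5 = 4 → [9, 6, 2, 0, 4]
sum = 21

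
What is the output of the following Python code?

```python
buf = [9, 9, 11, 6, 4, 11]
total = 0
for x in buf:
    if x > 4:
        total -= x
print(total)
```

x=9: >4, total = 0-9 = -9
x=9: >4, total = (-9)-9 = -18
x=11: >4, total = (-18)-11 = -29
x=6: >4, total = (-29)-6 = -35
x=4: not >4
x=11: >4, total = (-35)-11 = -46

-46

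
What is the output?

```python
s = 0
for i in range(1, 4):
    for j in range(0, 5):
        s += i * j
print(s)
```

i=1,j=0: s = 0+0 = 0
i=1,j=1: s = 0+1 = 1
i=1,j=2: s = 1+2 = 3
i=1,j=3: s = 3+3 = 6
i=1,j=4: s = 6+4 = 10
i=2,j=0: s = 10+0 = 10
i=2,j=1: s = 10+2 = 12
i=2,j=2: s = 12+4 = 16
i=2,j=3: s = 16+6 = 22
i=2,j=4: s = 22+8 = 30
i=3,j=0: s = 30+0 = 30
i=3,j=1: s = 30+3 = 33
i=3,j=2: s = 33+6 = 39
i=3,j=3: s = 39+9 = 48
i=3,j=4: s = 48+12 = 60

60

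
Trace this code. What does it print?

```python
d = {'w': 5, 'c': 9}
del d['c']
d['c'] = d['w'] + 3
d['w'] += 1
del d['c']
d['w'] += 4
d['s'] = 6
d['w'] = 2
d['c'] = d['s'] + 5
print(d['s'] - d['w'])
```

4

del 'c' → {'w': 5}
d['c'] = d['w']+3 = 8 → {'w': 5, 'c': 8}
d['w'] = 5+1 = 6 → {'w': 6, 'c': 8}
del 'c' → {'w': 6}
d['w'] = 6+4 = 10 → {'w': 10}
d['s'] = 6 → {'w': 10, 's': 6}
d['w'] = 2 → {'w': 2, 's': 6}
d['c'] = d['s']+5 = 11 → {'w': 2, 's': 6, 'c': 11}
d['s']-d['w'] = 6-2 = 4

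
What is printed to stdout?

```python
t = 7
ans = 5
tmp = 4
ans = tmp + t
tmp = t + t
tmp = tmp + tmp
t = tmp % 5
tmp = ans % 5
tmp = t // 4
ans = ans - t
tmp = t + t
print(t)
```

ans = 4+7 = 11
tmp = 7+7 = 14
tmp = 14+14 = 28
t = 28%5 = 3
tmp = 11%5 = 1
tmp = 3//4 = 0
ans = 11-3 = 8
tmp = 3+3 = 6

3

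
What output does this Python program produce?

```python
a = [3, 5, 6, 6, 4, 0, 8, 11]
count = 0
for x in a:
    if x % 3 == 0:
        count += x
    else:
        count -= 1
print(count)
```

11

x=3: %3==0, count = 0+3 = 3
x=5: not %3==0, count = 3-1 = 2
x=6: %3==0, count = 2+6 = 8
x=6: %3==0, count = 8+6 = 14
x=4: not %3==0, count = 14-1 = 13
x=0: %3==0, count = 13+0 = 13
x=8: not %3==0, count = 13-1 = 12
x=11: not %3==0, count = 12-1 = 11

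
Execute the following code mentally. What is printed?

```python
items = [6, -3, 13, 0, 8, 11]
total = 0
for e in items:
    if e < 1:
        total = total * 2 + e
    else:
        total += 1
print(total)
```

2

e=6: not <1, total = 0+1 = 1
e=-3: <1, total = 1*2+(-3) = -1
e=13: not <1, total = (-1)+1 = 0
e=0: <1, total = 0*2+0 = 0
e=8: not <1, total = 0+1 = 1
e=11: not <1, total = 1+1 = 2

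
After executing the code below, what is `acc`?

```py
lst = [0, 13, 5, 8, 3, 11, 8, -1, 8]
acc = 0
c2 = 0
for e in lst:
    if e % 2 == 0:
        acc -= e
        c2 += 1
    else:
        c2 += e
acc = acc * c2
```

e=0: even, acc = 0-0 = 0; c2=1
e=13: not even; c2=14
e=5: not even; c2=19
e=8: even, acc = 0-8 = -8; c2=20
e=3: not even; c2=23
e=11: not even; c2=34
e=8: even, acc = (-8)-8 = -16; c2=35
e=-1: not even; c2=34
e=8: even, acc = (-16)-8 = -24; c2=35
acc*c2 = (-24)*35 = -840

-840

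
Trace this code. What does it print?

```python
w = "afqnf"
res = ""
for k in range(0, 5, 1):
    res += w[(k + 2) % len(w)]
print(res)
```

qnfaf

k=0: add w[2]='q' → 'q'
k=1: add w[3]='n' → 'qn'
k=2: add w[4]='f' → 'qnf'
k=3: add w[0]='a' → 'qnfa'
k=4: add w[1]='f' → 'qnfaf'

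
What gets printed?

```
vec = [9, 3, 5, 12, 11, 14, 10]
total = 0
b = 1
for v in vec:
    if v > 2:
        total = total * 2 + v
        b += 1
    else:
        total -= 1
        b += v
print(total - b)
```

v=9: >2, total = 0*2+9 = 9; b=2
v=3: >2, total = 9*2+3 = 21; b=3
v=5: >2, total = 21*2+5 = 47; b=4
v=12: >2, total = 47*2+12 = 106; b=5
v=11: >2, total = 106*2+11 = 223; b=6
v=14: >2, total = 223*2+14 = 460; b=7
v=10: >2, total = 460*2+10 = 930; b=8
total-b = 930-8 = 922

922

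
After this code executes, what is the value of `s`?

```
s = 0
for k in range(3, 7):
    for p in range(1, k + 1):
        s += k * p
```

k=3,p=1: s = 0+3 = 3
k=3,p=2: s = 3+6 = 9
k=3,p=3: s = 9+9 = 18
k=4,p=1: s = 18+4 = 22
k=4,p=2: s = 22+8 = 30
k=4,p=3: s = 30+12 = 42
k=4,p=4: s = 42+16 = 58
k=5,p=1: s = 58+5 = 63
k=5,p=2: s = 63+10 = 73
k=5,p=3: s = 73+15 = 88
k=5,p=4: s = 88+20 = 108
k=5,p=5: s = 108+25 = 133
k=6,p=1: s = 133+6 = 139
k=6,p=2: s = 139+12 = 151
k=6,p=3: s = 151+18 = 169
k=6,p=4: s = 169+24 = 193
k=6,p=5: s = 193+30 = 223
k=6,p=6: s = 223+36 = 259

259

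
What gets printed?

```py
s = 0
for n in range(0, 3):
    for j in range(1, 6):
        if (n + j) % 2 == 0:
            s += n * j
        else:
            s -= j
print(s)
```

n=0,j=1: odd sum, s = 0-1 = -1
n=0,j=2: even sum, s = (-1)+0 = -1
n=0,j=3: odd sum, s = (-1)-3 = -4
n=0,j=4: even sum, s = (-4)+0 = -4
n=0,j=5: odd sum, s = (-4)-5 = -9
n=1,j=1: even sum, s = (-9)+1 = -8
n=1,j=2: odd sum, s = (-8)-2 = -10
n=1,j=3: even sum, s = (-10)+3 = -7
n=1,j=4: odd sum, s = (-7)-4 = -11
n=1,j=5: even sum, s = (-11)+5 = -6
n=2,j=1: odd sum, s = (-6)-1 = -7
n=2,j=2: even sum, s = (-7)+4 = -3
n=2,j=3: odd sum, s = (-3)-3 = -6
n=2,j=4: even sum, s = (-6)+8 = 2
n=2,j=5: odd sum, s = 2-5 = -3

-3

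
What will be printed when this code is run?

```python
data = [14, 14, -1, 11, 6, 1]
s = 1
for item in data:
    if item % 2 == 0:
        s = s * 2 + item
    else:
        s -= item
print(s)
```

item=14: even, s = 1*2+14 = 16
item=14: even, s = 16*2+14 = 46
item=-1: not even, s = 46-(-1) = 47
item=11: not even, s = 47-11 = 36
item=6: even, s = 36*2+6 = 78
item=1: not even, s = 78-1 = 77

77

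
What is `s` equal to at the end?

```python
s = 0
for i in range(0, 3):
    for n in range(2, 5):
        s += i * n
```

i=0,n=2: s = 0+0 = 0
i=0,n=3: s = 0+0 = 0
i=0,n=4: s = 0+0 = 0
i=1,n=2: s = 0+2 = 2
i=1,n=3: s = 2+3 = 5
i=1,n=4: s = 5+4 = 9
i=2,n=2: s = 9+4 = 13
i=2,n=3: s = 13+6 = 19
i=2,n=4: s = 19+8 = 27

27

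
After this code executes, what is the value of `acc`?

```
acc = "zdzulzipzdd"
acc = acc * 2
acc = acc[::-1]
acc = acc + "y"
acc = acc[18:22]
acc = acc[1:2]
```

repeat ×2 → 'zdzulzipzddzdzulzipzdd'
reverse → 'ddzpizluzdzddzpizluzdz'
+ 'y' → 'ddzpizluzdzddzpizluzdzy'
slice [18:22] → 'uzdz'
slice [1:2] → 'z'

'z'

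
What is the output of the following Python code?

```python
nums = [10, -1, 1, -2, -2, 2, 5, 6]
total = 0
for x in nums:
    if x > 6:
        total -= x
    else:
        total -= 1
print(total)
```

-17

x=10: >6, total = 0-10 = -10
x=-1: not >6, total = (-10)-1 = -11
x=1: not >6, total = (-11)-1 = -12
x=-2: not >6, total = (-12)-1 = -13
x=-2: not >6, total = (-13)-1 = -14
x=2: not >6, total = (-14)-1 = -15
x=5: not >6, total = (-15)-1 = -16
x=6: not >6, total = (-16)-1 = -17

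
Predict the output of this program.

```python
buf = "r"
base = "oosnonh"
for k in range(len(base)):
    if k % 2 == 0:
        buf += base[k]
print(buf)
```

rosoh

k=0: add 'o' → 'ro'
k=1: skip
k=2: add 's' → 'ros'
k=3: skip
k=4: add 'o' → 'roso'
k=5: skip
k=6: add 'h' → 'rosoh'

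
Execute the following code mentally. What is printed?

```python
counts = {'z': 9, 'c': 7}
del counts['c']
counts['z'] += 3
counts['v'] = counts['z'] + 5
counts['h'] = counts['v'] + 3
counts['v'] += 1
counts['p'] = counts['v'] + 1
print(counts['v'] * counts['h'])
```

del 'c' → {'z': 9}
counts['z'] = 9+3 = 12 → {'z': 12}
counts['v'] = counts['z']+5 = 17 → {'z': 12, 'v': 17}
counts['h'] = counts['v']+3 = 20 → {'z': 12, 'v': 17, 'h': 20}
counts['v'] = 17+1 = 18 → {'z': 12, 'v': 18, 'h': 20}
counts['p'] = counts['v']+1 = 19 → {'z': 12, 'v': 18, 'h': 20, 'p': 19}
counts['v']*counts['h'] = 18*20 = 360

360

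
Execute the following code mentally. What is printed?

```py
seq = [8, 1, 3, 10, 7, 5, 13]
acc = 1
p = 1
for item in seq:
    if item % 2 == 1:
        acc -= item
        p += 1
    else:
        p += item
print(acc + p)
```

-4

item=8: not odd; p=9
item=1: odd, acc = 1-1 = 0; p=10
item=3: odd, acc = 0-3 = -3; p=11
item=10: not odd; p=21
item=7: odd, acc = (-3)-7 = -10; p=22
item=5: odd, acc = (-10)-5 = -15; p=23
item=13: odd, acc = (-15)-13 = -28; p=24
acc+p = (-28)+24 = -4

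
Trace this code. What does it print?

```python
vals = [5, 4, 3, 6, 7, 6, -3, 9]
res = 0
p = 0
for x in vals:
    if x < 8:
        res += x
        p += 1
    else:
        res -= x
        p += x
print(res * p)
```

304

x=5: <8, res = 0+5 = 5; p=1
x=4: <8, res = 5+4 = 9; p=2
x=3: <8, res = 9+3 = 12; p=3
x=6: <8, res = 12+6 = 18; p=4
x=7: <8, res = 18+7 = 25; p=5
x=6: <8, res = 25+6 = 31; p=6
x=-3: <8, res = 31+(-3) = 28; p=7
x=9: not <8, res = 28-9 = 19; p=16
res*p = 19*16 = 304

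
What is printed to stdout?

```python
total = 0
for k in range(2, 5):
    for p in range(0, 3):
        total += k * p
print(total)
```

k=2,p=0: total = 0+0 = 0
k=2,p=1: total = 0+2 = 2
k=2,p=2: total = 2+4 = 6
k=3,p=0: total = 6+0 = 6
k=3,p=1: total = 6+3 = 9
k=3,p=2: total = 9+6 = 15
k=4,p=0: total = 15+0 = 15
k=4,p=1: total = 15+4 = 19
k=4,p=2: total = 19+8 = 27

27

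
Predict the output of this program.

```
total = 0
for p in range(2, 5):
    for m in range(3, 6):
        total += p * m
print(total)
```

p=2,m=3: total = 0+6 = 6
p=2,m=4: total = 6+8 = 14
p=2,m=5: total = 14+10 = 24
p=3,m=3: total = 24+9 = 33
p=3,m=4: total = 33+12 = 45
p=3,m=5: total = 45+15 = 60
p=4,m=3: total = 60+12 = 72
p=4,m=4: total = 72+16 = 88
p=4,m=5: total = 88+20 = 108

108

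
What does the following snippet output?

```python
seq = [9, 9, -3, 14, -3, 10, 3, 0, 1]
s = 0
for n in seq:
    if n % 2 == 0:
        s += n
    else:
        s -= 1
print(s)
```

18

n=9: not even, s = 0-1 = -1
n=9: not even, s = (-1)-1 = -2
n=-3: not even, s = (-2)-1 = -3
n=14: even, s = (-3)+14 = 11
n=-3: not even, s = 11-1 = 10
n=10: even, s = 10+10 = 20
n=3: not even, s = 20-1 = 19
n=0: even, s = 19+0 = 19
n=1: not even, s = 19-1 = 18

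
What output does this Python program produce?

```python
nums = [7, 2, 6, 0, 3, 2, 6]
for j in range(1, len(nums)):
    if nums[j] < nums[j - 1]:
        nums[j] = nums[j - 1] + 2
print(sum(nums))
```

j=1: 2<7, nums[1] = 7+2 = 9 → [7, 9, 6, 0, 3, 2, 6]
j=2: 6<9, nums[2] = 9+2 = 11 → [7, 9, 11, 0, 3, 2, 6]
j=3: 0<11, nums[3] = 11+2 = 13 → [7, 9, 11, 13, 3, 2, 6]
j=4: 3<13, nums[4] = 13+2 = 15 → [7, 9, 11, 13, 15, 2, 6]
j=5: 2<15, nums[5] = 15+2 = 17 → [7, 9, 11, 13, 15, 17, 6]
j=6: 6<17, nums[6] = 17+2 = 19 → [7, 9, 11, 13, 15, 17, 19]
sum = 91

91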